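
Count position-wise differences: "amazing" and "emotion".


Comparing character by character (same length = 7):
  Pos 0: 'a' vs 'e' !=
  Pos 1: 'm' vs 'm' =
  Pos 2: 'a' vs 'o' !=
  Pos 3: 'z' vs 't' !=
  Pos 4: 'i' vs 'i' =
  Pos 5: 'n' vs 'o' !=
  Pos 6: 'g' vs 'n' !=
Hamming distance = 5


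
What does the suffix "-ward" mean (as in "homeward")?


Suffix: -ward
As in: homeward -> home + -ward
Meaning = in the direction of


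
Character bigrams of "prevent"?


Word: "prevent" (length 7)
Number of bigrams = 7 - 2 + 1 = 6
  Position 0: "pr"
  Position 1: "re"
  Position 2: "ev"
  Position 3: "ve"
  Position 4: "en"
  Position 5: "nt"
Bigrams = "pr", "re", "ev", "ve", "en", "nt"


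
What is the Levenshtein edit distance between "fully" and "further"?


Word 1: "fully" (length 5)
Word 2: "further" (length 7)
One optimal edit sequence (insert/delete/substitute each cost 1):
  1. keep 'f'
  2. keep 'u'
  3. insert 'r'  (+1)
  4. insert 't'  (+1)
  5. substitute 'l' -> 'h'  (+1)
  6. substitute 'l' -> 'e'  (+1)
  7. substitute 'y' -> 'r'  (+1)
Total edit operations: 5
Edit distance = 5


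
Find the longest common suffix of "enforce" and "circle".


Word 1: "enforce"
Word 2: "circle"
Comparing from end:
  Pos -1: 'e' == 'e'
  Pos -2: 'c' != 'l' (stop)
LCS = "e" (length 1)


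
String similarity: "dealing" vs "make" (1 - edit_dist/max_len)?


Word 1: "dealing" (length 7)
Word 2: "make" (length 4)
One optimal edit sequence:
  1. delete 'd'  (+1)
  2. substitute 'e' -> 'm'  (+1)
  3. keep 'a'
  4. delete 'l'  (+1)
  5. delete 'i'  (+1)
  6. substitute 'n' -> 'k'  (+1)
  7. substitute 'g' -> 'e'  (+1)
Edit distance = 6
Max length = max(7, 4) = 7
Similarity = 1 - 6/7
= 0.1429


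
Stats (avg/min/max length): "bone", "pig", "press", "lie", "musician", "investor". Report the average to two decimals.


Lengths: "bone"=4, "pig"=3, "press"=5, "lie"=3, "musician"=8, "investor"=8
Sum = 31, Count = 6
Average = 31/6 = 5.17
= avg=5.17, min=3, max=8


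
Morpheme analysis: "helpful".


Word: "helpful"
Morphemes: help | -ful
Each morpheme carries meaning
= 2 morphemes


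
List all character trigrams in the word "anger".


Word: "anger" (length 5)
Number of trigrams = 5 - 3 + 1 = 3
  Position 0: "ang"
  Position 1: "nge"
  Position 2: "ger"
Trigrams = "ang", "nge", "ger"


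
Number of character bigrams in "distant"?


Word: "distant" (length 7)
Number of 2-grams = length - 2 + 1 = 7 - 2 + 1
= 6


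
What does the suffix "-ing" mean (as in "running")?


Suffix: -ing
Example: running (run + -ing, with a spelling change)
Meaning = present participle


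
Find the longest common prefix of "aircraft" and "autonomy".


Word 1: "aircraft"
Word 2: "autonomy"
Comparing from start:
  Pos 0: 'a' == 'a'
  Pos 1: 'i' != 'u' (stop)
LCP = "a" (length 1)


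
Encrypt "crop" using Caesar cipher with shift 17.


Word: "crop"
Shift: 17
Each letter → (letter + shift) mod 26:
  'c' (2) + 17 = 19 → 't'
  'r' (17) + 17 = 8 → 'i'
  'o' (14) + 17 = 5 → 'f'
  'p' (15) + 17 = 6 → 'g'
Result = "tifg"


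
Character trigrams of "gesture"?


Word: "gesture" (length 7)
Number of trigrams = 7 - 3 + 1 = 5
  Position 0: "ges"
  Position 1: "est"
  Position 2: "stu"
  Position 3: "tur"
  Position 4: "ure"
Trigrams = "ges", "est", "stu", "tur", "ure"


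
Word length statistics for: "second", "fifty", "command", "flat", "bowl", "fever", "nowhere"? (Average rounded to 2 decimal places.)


Lengths: "second"=6, "fifty"=5, "command"=7, "flat"=4, "bowl"=4, "fever"=5, "nowhere"=7
Sum = 38, Count = 7
Average = 38/7 = 5.43
= avg=5.43, min=4, max=7


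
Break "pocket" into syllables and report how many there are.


Word: "pocket"
Syllable breakdown: pock | et
Counting: 2 parts
= 2 syllables


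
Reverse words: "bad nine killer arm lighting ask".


Original: "bad nine killer arm lighting ask"
Words (1..n): bad | nine | killer | arm | lighting | ask
Reversed (n..1): ask | lighting | arm | killer | nine | bad
Result = "ask lighting arm killer nine bad"


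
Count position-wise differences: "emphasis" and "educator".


Comparing character by character (same length = 8):
  Pos 0: 'e' vs 'e' =
  Pos 1: 'm' vs 'd' !=
  Pos 2: 'p' vs 'u' !=
  Pos 3: 'h' vs 'c' !=
  Pos 4: 'a' vs 'a' =
  Pos 5: 's' vs 't' !=
  Pos 6: 'i' vs 'o' !=
  Pos 7: 's' vs 'r' !=
Hamming distance = 6


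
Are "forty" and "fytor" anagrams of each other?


Word 1: "forty" → sorted: forty
Word 2: "fytor" → sorted: forty
Same letters? forty == forty
Anagram = Yes


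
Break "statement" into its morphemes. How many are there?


Word: "statement"
Morphemes: state / -ment
Each morpheme carries meaning
= 2 morphemes


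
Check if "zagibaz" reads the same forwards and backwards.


Word: "zagibaz"
Reversed: "zabigaz"
Forward == Backward? zagibaz != zabigaz
Palindrome = No


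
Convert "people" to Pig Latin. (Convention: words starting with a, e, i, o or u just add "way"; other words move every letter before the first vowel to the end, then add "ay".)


Word: "people"
Starts with consonant(s) → move to end, add 'ay'
Consonant cluster: "p"
Pig Latin = "eoplepay"


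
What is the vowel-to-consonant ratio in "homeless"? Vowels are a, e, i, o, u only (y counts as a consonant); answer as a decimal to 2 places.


Word: "homeless"
Vowels (a,e,i,o,u): 3
Consonants: 5
Ratio = 3/5
= 0.60


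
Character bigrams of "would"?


Word: "would" (length 5)
Number of bigrams = 5 - 2 + 1 = 4
  Position 0: "wo"
  Position 1: "ou"
  Position 2: "ul"
  Position 3: "ld"
Bigrams = "wo", "ou", "ul", "ld"


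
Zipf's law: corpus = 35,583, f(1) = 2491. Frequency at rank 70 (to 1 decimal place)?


Zipf's law: f(r) = f(1) / r
f(1) = 2491
f(70) = 2491 / 70
= 35.6 occurrences


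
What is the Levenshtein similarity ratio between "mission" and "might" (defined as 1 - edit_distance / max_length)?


Word 1: "mission" (length 7)
Word 2: "might" (length 5)
One optimal edit sequence:
  1. keep 'm'
  2. keep 'i'
  3. delete 's'  (+1)
  4. delete 's'  (+1)
  5. substitute 'i' -> 'g'  (+1)
  6. substitute 'o' -> 'h'  (+1)
  7. substitute 'n' -> 't'  (+1)
Edit distance = 5
Max length = max(7, 5) = 7
Similarity = 1 - 5/7
= 0.2857


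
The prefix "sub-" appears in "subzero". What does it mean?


Prefix: sub-
As in: subzero -> sub- + zero
Meaning = under / below


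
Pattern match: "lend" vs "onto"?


Pattern of "lend": [0, 1, 2, 3]
Pattern of "onto": [0, 1, 2, 0]
Patterns do not match
Same pattern = No


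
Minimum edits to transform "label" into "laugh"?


Word 1: "label" (length 5)
Word 2: "laugh" (length 5)
One optimal edit sequence (insert/delete/substitute each cost 1):
  1. keep 'l'
  2. keep 'a'
  3. substitute 'b' -> 'u'  (+1)
  4. substitute 'e' -> 'g'  (+1)
  5. substitute 'l' -> 'h'  (+1)
Total edit operations: 3
Edit distance = 3


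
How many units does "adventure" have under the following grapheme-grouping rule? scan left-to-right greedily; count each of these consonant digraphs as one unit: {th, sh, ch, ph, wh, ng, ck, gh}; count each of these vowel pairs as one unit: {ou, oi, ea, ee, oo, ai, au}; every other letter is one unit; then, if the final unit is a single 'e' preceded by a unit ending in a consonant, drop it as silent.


Word: "adventure" (9 letters)
Left-to-right scan:
  1. 'a' (letter)
  2. 'd' (letter)
  3. 'v' (letter)
  4. 'e' (letter)
  5. 'n' (letter)
  6. 't' (letter)
  7. 'u' (letter)
  8. 'r' (letter)
  9. 'e' (letter)
Units from scan: 9
Final unit is 'e' after a consonant -> drop as silent (-1)
Sound units = 8 units


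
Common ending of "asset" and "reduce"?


Word 1: "asset"
Word 2: "reduce"
Comparing from end:
  Pos -1: 't' != 'e' (stop)
LCS = "" (length 0)


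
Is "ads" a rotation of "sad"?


Word: "sad", Candidate: "ads"
Method: check if candidate is substring of word+word
"sadsad" contains "ads"? Yes
Is rotation = Yes


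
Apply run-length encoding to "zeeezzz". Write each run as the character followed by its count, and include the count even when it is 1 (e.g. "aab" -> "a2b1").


String: "zeeezzz"
Scanning for consecutive runs:
  'z' x 1
  'e' x 3
  'z' x 3
RLE = "z1e3z3"


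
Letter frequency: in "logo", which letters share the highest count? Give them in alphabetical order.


Word: "logo"
Letter counts:
  'g': 1
  'l': 1
  'o': 2
Maximum count = 2
Most frequent = 'o' (2 times each)


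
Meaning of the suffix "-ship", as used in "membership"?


Suffix: -ship
Example: membership (member + -ship)
Meaning = state / position


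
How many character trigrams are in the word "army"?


Word: "army" (length 4)
Number of 3-grams = length - 3 + 1 = 4 - 3 + 1
= 2


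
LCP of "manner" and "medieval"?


Word 1: "manner"
Word 2: "medieval"
Comparing from start:
  Pos 0: 'm' == 'm'
  Pos 1: 'a' != 'e' (stop)
LCP = "m" (length 1)


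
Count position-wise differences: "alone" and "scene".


Comparing character by character (same length = 5):
  Pos 0: 'a' vs 's' !=
  Pos 1: 'l' vs 'c' !=
  Pos 2: 'o' vs 'e' !=
  Pos 3: 'n' vs 'n' =
  Pos 4: 'e' vs 'e' =
Hamming distance = 3


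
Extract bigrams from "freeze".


Word: "freeze" (length 6)
Number of bigrams = 6 - 2 + 1 = 5
  Position 0: "fr"
  Position 1: "re"
  Position 2: "ee"
  Position 3: "ez"
  Position 4: "ze"
Bigrams = "fr", "re", "ee", "ez", "ze"


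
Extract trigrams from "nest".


Word: "nest" (length 4)
Number of trigrams = 4 - 3 + 1 = 2
  Position 0: "nes"
  Position 1: "est"
Trigrams = "nes", "est"


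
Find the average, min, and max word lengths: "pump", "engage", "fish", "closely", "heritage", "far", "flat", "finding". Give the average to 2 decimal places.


Lengths: "pump"=4, "engage"=6, "fish"=4, "closely"=7, "heritage"=8, "far"=3, "flat"=4, "finding"=7
Sum = 43, Count = 8
Average = 43/8 = 5.38
= avg=5.38, min=3, max=8


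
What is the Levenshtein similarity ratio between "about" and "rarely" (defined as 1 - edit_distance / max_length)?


Word 1: "about" (length 5)
Word 2: "rarely" (length 6)
One optimal edit sequence:
  1. insert 'r'  (+1)
  2. keep 'a'
  3. substitute 'b' -> 'r'  (+1)
  4. substitute 'o' -> 'e'  (+1)
  5. substitute 'u' -> 'l'  (+1)
  6. substitute 't' -> 'y'  (+1)
Edit distance = 5
Max length = max(5, 6) = 6
Similarity = 1 - 5/6
= 0.1667


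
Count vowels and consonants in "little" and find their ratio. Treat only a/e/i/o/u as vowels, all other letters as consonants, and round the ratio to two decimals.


Word: "little"
Vowels (a,e,i,o,u): 2
Consonants: 4
Ratio = 2/4
= 0.50


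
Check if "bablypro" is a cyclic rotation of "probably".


Word: "probably", Candidate: "bablypro"
Method: check if candidate is substring of word+word
"probablyprobably" contains "bablypro"? Yes
Is rotation = Yes


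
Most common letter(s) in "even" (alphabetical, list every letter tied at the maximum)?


Word: "even"
Letter counts:
  'e': 2
  'n': 1
  'v': 1
Maximum count = 2
Most frequent = 'e' (2 times each)


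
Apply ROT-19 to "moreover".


Word: "moreover"
Shift: 19
Each letter → (letter + shift) mod 26:
  'm' (12) + 19 = 5 → 'f'
  'o' (14) + 19 = 7 → 'h'
  'r' (17) + 19 = 10 → 'k'
  'e' (4) + 19 = 23 → 'x'
  'o' (14) + 19 = 7 → 'h'
  'v' (21) + 19 = 14 → 'o'
  'e' (4) + 19 = 23 → 'x'
  'r' (17) + 19 = 10 → 'k'
Result = "fhkxhoxk"


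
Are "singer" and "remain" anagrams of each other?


Word 1: "singer" → sorted: eginrs
Word 2: "remain" → sorted: aeimnr
Same letters? eginrs != aeimnr
Anagram = No


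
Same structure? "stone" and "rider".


Pattern of "stone": [0, 1, 2, 3, 4]
Pattern of "rider": [0, 1, 2, 3, 0]
Patterns do not match
Same pattern = No


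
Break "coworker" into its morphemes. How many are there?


Word: "coworker"
Morphemes: co- | work | -er
Each morpheme carries meaning
= 3 morphemes


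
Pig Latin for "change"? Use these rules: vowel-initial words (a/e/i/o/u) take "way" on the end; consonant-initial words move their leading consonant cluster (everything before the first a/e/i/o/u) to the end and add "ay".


Word: "change"
Starts with consonant(s) → move to end, add 'ay'
Consonant cluster: "ch"
Pig Latin = "angechay"


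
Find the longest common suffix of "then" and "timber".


Word 1: "then"
Word 2: "timber"
Comparing from end:
  Pos -1: 'n' != 'r' (stop)
LCS = "" (length 0)


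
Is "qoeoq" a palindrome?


Word: "qoeoq"
Reversed: "qoeoq"
Forward == Backward? qoeoq == qoeoq
Palindrome = Yes


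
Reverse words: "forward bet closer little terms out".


Original: "forward bet closer little terms out"
Words (1..n): forward | bet | closer | little | terms | out
Reversed (n..1): out | terms | little | closer | bet | forward
Result = "out terms little closer bet forward"


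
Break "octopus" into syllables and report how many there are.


Word: "octopus"
Syllable breakdown: oc / to / pus
Counting: 3 parts
= 3 syllables


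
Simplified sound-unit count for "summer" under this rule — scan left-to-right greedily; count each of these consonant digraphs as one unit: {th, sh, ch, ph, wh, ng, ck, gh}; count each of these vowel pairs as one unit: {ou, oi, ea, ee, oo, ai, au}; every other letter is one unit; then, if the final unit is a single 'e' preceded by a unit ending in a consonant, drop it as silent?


Word: "summer" (6 letters)
Left-to-right scan:
  [1] 's' (letter)
  [2] 'u' (letter)
  [3] 'm' (letter)
  [4] 'm' (letter)
  [5] 'e' (letter)
  [6] 'r' (letter)
Units from scan: 6
Sound units = 6 units


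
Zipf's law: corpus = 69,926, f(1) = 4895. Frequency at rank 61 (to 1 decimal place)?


Zipf's law: f(r) = f(1) / r
f(1) = 4895
f(61) = 4895 / 61
= 80.2 occurrences


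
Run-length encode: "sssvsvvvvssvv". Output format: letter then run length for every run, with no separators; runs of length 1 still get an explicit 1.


String: "sssvsvvvvssvv"
Scanning for consecutive runs:
  's' x 3
  'v' x 1
  's' x 1
  'v' x 4
  's' x 2
  'v' x 2
RLE = "s3v1s1v4s2v2"


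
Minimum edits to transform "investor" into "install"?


Word 1: "investor" (length 8)
Word 2: "install" (length 7)
One optimal edit sequence (insert/delete/substitute each cost 1):
  1. keep 'i'
  2. keep 'n'
  3. delete 'v'  (+1)
  4. delete 'e'  (+1)
  5. keep 's'
  6. keep 't'
  7. insert 'a'  (+1)
  8. substitute 'o' -> 'l'  (+1)
  9. substitute 'r' -> 'l'  (+1)
Total edit operations: 5
Edit distance = 5


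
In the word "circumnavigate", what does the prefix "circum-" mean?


Prefix: circum-
Example: circumnavigate (circum- + navigate)
Meaning = around


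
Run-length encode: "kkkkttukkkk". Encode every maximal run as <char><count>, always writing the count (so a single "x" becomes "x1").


String: "kkkkttukkkk"
Scanning for consecutive runs:
  'k' x 4
  't' x 2
  'u' x 1
  'k' x 4
RLE = "k4t2u1k4"


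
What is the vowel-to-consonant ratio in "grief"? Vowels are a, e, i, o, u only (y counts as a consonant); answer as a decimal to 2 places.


Word: "grief"
Vowels (a,e,i,o,u): 2
Consonants: 3
Ratio = 2/3
= 0.67


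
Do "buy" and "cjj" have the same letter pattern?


Pattern of "buy": [0, 1, 2]
Pattern of "cjj": [0, 1, 1]
Patterns do not match
Same pattern = No


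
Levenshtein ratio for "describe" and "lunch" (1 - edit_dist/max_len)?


Word 1: "describe" (length 8)
Word 2: "lunch" (length 5)
One optimal edit sequence:
  1. substitute 'd' -> 'l'  (+1)
  2. substitute 'e' -> 'u'  (+1)
  3. substitute 's' -> 'n'  (+1)
  4. keep 'c'
  5. delete 'r'  (+1)
  6. delete 'i'  (+1)
  7. delete 'b'  (+1)
  8. substitute 'e' -> 'h'  (+1)
Edit distance = 7
Max length = max(8, 5) = 8
Similarity = 1 - 7/8
= 0.1250


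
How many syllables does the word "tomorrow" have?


Word: "tomorrow"
Syllable breakdown: to / mor / row
Counting: 3 parts
= 3 syllables


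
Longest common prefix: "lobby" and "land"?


Word 1: "lobby"
Word 2: "land"
Comparing from start:
  Pos 0: 'l' == 'l'
  Pos 1: 'o' != 'a' (stop)
LCP = "l" (length 1)


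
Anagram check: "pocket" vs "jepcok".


Word 1: "pocket" → sorted: cekopt
Word 2: "jepcok" → sorted: cejkop
Same letters? cekopt != cejkop
Anagram = No


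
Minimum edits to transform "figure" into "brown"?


Word 1: "figure" (length 6)
Word 2: "brown" (length 5)
One optimal edit sequence (insert/delete/substitute each cost 1):
  1. delete 'f'  (+1)
  2. substitute 'i' -> 'b'  (+1)
  3. substitute 'g' -> 'r'  (+1)
  4. substitute 'u' -> 'o'  (+1)
  5. substitute 'r' -> 'w'  (+1)
  6. substitute 'e' -> 'n'  (+1)
Total edit operations: 6
Edit distance = 6


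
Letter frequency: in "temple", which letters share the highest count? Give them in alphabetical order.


Word: "temple"
Letter counts:
  'e': 2
  'l': 1
  'm': 1
  'p': 1
  't': 1
Maximum count = 2
Most frequent = 'e' (2 times each)


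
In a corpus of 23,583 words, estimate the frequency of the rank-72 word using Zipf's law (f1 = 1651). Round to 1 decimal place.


Zipf's law: f(r) = f(1) / r
f(1) = 1651
f(72) = 1651 / 72
= 22.9 occurrences


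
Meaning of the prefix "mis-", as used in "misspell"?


Prefix: mis-
As in: misspell -> mis- + spell
Meaning = wrongly


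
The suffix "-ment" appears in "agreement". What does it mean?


Suffix: -ment
Example: agreement (agree + -ment)
Meaning = result of action


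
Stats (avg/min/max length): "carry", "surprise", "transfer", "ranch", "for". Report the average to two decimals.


Lengths: "carry"=5, "surprise"=8, "transfer"=8, "ranch"=5, "for"=3
Sum = 29, Count = 5
Average = 29/5 = 5.80
= avg=5.80, min=3, max=8


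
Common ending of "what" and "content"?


Word 1: "what"
Word 2: "content"
Comparing from end:
  Pos -1: 't' == 't'
  Pos -2: 'a' != 'n' (stop)
LCS = "t" (length 1)


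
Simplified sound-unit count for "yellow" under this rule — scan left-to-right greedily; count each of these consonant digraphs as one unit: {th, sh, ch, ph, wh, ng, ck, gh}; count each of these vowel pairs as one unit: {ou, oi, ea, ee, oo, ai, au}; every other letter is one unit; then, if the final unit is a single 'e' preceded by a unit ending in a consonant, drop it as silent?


Word: "yellow" (6 letters)
Left-to-right scan:
  [1] 'y' (letter)
  [2] 'e' (letter)
  [3] 'l' (letter)
  [4] 'l' (letter)
  [5] 'o' (letter)
  [6] 'w' (letter)
Units from scan: 6
Sound units = 6 units


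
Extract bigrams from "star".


Word: "star" (length 4)
Number of bigrams = 4 - 2 + 1 = 3
  Position 0: "st"
  Position 1: "ta"
  Position 2: "ar"
Bigrams = "st", "ta", "ar"


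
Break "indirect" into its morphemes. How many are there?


Word: "indirect"
Morphemes: in- + direct
Each morpheme carries meaning
= 2 morphemes


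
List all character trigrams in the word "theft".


Word: "theft" (length 5)
Number of trigrams = 5 - 3 + 1 = 3
  Position 0: "the"
  Position 1: "hef"
  Position 2: "eft"
Trigrams = "the", "hef", "eft"


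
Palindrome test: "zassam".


Word: "zassam"
Reversed: "massaz"
Forward == Backward? zassam != massaz
Palindrome = No


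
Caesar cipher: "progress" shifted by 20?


Word: "progress"
Shift: 20
Each letter → (letter + shift) mod 26:
  'p' (15) + 20 = 9 → 'j'
  'r' (17) + 20 = 11 → 'l'
  'o' (14) + 20 = 8 → 'i'
  'g' (6) + 20 = 0 → 'a'
  'r' (17) + 20 = 11 → 'l'
  'e' (4) + 20 = 24 → 'y'
  's' (18) + 20 = 12 → 'm'
  's' (18) + 20 = 12 → 'm'
Result = "jlialymm"


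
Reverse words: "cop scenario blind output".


Original: "cop scenario blind output"
Words (1..n): cop | scenario | blind | output
Reversed (n..1): output | blind | scenario | cop
Result = "output blind scenario cop"


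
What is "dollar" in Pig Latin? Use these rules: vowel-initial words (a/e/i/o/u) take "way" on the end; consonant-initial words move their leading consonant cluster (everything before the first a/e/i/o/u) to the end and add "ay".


Word: "dollar"
Starts with consonant(s) → move to end, add 'ay'
Consonant cluster: "d"
Pig Latin = "ollarday"


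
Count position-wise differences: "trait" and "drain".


Comparing character by character (same length = 5):
  Pos 0: 't' vs 'd' !=
  Pos 1: 'r' vs 'r' =
  Pos 2: 'a' vs 'a' =
  Pos 3: 'i' vs 'i' =
  Pos 4: 't' vs 'n' !=
Hamming distance = 2


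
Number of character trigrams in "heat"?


Word: "heat" (length 4)
Number of 3-grams = length - 3 + 1 = 4 - 3 + 1
= 2


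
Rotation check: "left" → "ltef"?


Word: "left", Candidate: "ltef"
Method: check if candidate is substring of word+word
"leftleft" contains "ltef"? No
Is rotation = No


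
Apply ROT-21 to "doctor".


Word: "doctor"
Shift: 21
Each letter → (letter + shift) mod 26:
  'd' (3) + 21 = 24 → 'y'
  'o' (14) + 21 = 9 → 'j'
  'c' (2) + 21 = 23 → 'x'
  't' (19) + 21 = 14 → 'o'
  'o' (14) + 21 = 9 → 'j'
  'r' (17) + 21 = 12 → 'm'
Result = "yjxojm"


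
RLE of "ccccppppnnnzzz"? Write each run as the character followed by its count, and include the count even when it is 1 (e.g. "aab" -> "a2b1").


String: "ccccppppnnnzzz"
Scanning for consecutive runs:
  'c' x 4
  'p' x 4
  'n' x 3
  'z' x 3
RLE = "c4p4n3z3"


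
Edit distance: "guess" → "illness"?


Word 1: "guess" (length 5)
Word 2: "illness" (length 7)
One optimal edit sequence (insert/delete/substitute each cost 1):
  1. insert 'i'  (+1)
  2. insert 'l'  (+1)
  3. substitute 'g' -> 'l'  (+1)
  4. substitute 'u' -> 'n'  (+1)
  5. keep 'e'
  6. keep 's'
  7. keep 's'
Total edit operations: 4
Edit distance = 4


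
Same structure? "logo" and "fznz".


Pattern of "logo": [0, 1, 2, 1]
Pattern of "fznz": [0, 1, 2, 1]
Patterns match
Same pattern = Yes


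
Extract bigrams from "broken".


Word: "broken" (length 6)
Number of bigrams = 6 - 2 + 1 = 5
  Position 0: "br"
  Position 1: "ro"
  Position 2: "ok"
  Position 3: "ke"
  Position 4: "en"
Bigrams = "br", "ro", "ok", "ke", "en"


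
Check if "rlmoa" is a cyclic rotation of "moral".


Word: "moral", Candidate: "rlmoa"
Method: check if candidate is substring of word+word
"moralmoral" contains "rlmoa"? No
Is rotation = No


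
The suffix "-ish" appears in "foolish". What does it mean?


Suffix: -ish
Example: foolish (fool + -ish)
Meaning = somewhat / having the qualities of


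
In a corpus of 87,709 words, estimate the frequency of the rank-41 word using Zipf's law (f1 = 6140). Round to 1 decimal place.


Zipf's law: f(r) = f(1) / r
f(1) = 6140
f(41) = 6140 / 41
= 149.8 occurrences


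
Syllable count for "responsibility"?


Word: "responsibility"
Syllable breakdown: re · spon · si · bil · i · ty
Counting: 6 parts
= 6 syllables


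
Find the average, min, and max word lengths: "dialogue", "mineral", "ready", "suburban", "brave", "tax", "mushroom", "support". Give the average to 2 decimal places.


Lengths: "dialogue"=8, "mineral"=7, "ready"=5, "suburban"=8, "brave"=5, "tax"=3, "mushroom"=8, "support"=7
Sum = 51, Count = 8
Average = 51/8 = 6.38
= avg=6.38, min=3, max=8


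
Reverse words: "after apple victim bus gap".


Original: "after apple victim bus gap"
Words (1..n): after | apple | victim | bus | gap
Reversed (n..1): gap | bus | victim | apple | after
Result = "gap bus victim apple after"


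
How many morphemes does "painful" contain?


Word: "painful"
Morphemes: pain + -ful
Each morpheme carries meaning
= 2 morphemes


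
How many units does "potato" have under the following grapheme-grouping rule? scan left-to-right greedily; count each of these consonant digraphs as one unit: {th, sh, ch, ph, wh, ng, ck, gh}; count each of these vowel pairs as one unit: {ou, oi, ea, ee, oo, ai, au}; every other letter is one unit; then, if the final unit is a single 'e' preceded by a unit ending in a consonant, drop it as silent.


Word: "potato" (6 letters)
Left-to-right scan:
  (1) 'p' (letter)
  (2) 'o' (letter)
  (3) 't' (letter)
  (4) 'a' (letter)
  (5) 't' (letter)
  (6) 'o' (letter)
Units from scan: 6
Sound units = 6 units


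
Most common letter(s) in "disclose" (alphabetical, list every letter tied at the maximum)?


Word: "disclose"
Letter counts:
  'c': 1
  'd': 1
  'e': 1
  'i': 1
  'l': 1
  'o': 1
  's': 2
Maximum count = 2
Most frequent = 's' (2 times each)


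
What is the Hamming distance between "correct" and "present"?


Comparing character by character (same length = 7):
  Pos 0: 'c' vs 'p' !=
  Pos 1: 'o' vs 'r' !=
  Pos 2: 'r' vs 'e' !=
  Pos 3: 'r' vs 's' !=
  Pos 4: 'e' vs 'e' =
  Pos 5: 'c' vs 'n' !=
  Pos 6: 't' vs 't' =
Hamming distance = 5


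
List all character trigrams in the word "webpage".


Word: "webpage" (length 7)
Number of trigrams = 7 - 3 + 1 = 5
  Position 0: "web"
  Position 1: "ebp"
  Position 2: "bpa"
  Position 3: "pag"
  Position 4: "age"
Trigrams = "web", "ebp", "bpa", "pag", "age"


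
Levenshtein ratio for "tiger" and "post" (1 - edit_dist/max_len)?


Word 1: "tiger" (length 5)
Word 2: "post" (length 4)
One optimal edit sequence:
  1. delete 't'  (+1)
  2. substitute 'i' -> 'p'  (+1)
  3. substitute 'g' -> 'o'  (+1)
  4. substitute 'e' -> 's'  (+1)
  5. substitute 'r' -> 't'  (+1)
Edit distance = 5
Max length = max(5, 4) = 5
Similarity = 1 - 5/5
= 0.0000


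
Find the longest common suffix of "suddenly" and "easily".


Word 1: "suddenly"
Word 2: "easily"
Comparing from end:
  Pos -1: 'y' == 'y'
  Pos -2: 'l' == 'l'
  Pos -3: 'n' != 'i' (stop)
LCS = "ly" (length 2)


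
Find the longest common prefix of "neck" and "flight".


Word 1: "neck"
Word 2: "flight"
Comparing from start:
  Pos 0: 'n' != 'f' (stop)
LCP = "" (length 0)


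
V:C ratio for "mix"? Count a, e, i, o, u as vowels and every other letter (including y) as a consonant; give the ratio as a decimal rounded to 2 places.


Word: "mix"
Vowels (a,e,i,o,u): 1
Consonants: 2
Ratio = 1/2
= 0.50


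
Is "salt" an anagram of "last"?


Word 1: "last" → sorted: alst
Word 2: "salt" → sorted: alst
Same letters? alst == alst
Anagram = Yes


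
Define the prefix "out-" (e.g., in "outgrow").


Prefix: out-
Example: outgrow = out- + grow
Meaning = surpass


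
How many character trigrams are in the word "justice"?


Word: "justice" (length 7)
Number of 3-grams = length - 3 + 1 = 7 - 3 + 1
= 5


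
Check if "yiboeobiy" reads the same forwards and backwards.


Word: "yiboeobiy"
Reversed: "yiboeobiy"
Forward == Backward? yiboeobiy == yiboeobiy
Palindrome = Yes


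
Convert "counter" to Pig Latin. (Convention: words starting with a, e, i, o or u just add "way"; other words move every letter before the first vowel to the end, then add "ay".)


Word: "counter"
Starts with consonant(s) → move to end, add 'ay'
Consonant cluster: "c"
Pig Latin = "ountercay"


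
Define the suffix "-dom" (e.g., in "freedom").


Suffix: -dom
Example: freedom = free + -dom
Meaning = state / realm


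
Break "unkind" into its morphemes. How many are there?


Word: "unkind"
Morphemes: un- + kind
Each morpheme carries meaning
= 2 morphemes


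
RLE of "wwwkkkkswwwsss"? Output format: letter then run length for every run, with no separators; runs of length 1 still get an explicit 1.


String: "wwwkkkkswwwsss"
Scanning for consecutive runs:
  'w' x 3
  'k' x 4
  's' x 1
  'w' x 3
  's' x 3
RLE = "w3k4s1w3s3"


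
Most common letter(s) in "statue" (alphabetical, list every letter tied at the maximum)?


Word: "statue"
Letter counts:
  'a': 1
  'e': 1
  's': 1
  't': 2
  'u': 1
Maximum count = 2
Most frequent = 't' (2 times each)


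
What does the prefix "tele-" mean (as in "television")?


Prefix: tele-
Example: television = tele- + vision
Meaning = distant


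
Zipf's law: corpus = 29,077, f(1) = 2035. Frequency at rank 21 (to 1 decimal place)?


Zipf's law: f(r) = f(1) / r
f(1) = 2035
f(21) = 2035 / 21
= 96.9 occurrences


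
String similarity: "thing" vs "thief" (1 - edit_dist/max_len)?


Word 1: "thing" (length 5)
Word 2: "thief" (length 5)
One optimal edit sequence:
  1. keep 't'
  2. keep 'h'
  3. keep 'i'
  4. substitute 'n' -> 'e'  (+1)
  5. substitute 'g' -> 'f'  (+1)
Edit distance = 2
Max length = max(5, 5) = 5
Similarity = 1 - 2/5
= 0.6000


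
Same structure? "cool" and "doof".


Pattern of "cool": [0, 1, 1, 2]
Pattern of "doof": [0, 1, 1, 2]
Patterns match
Same pattern = Yes


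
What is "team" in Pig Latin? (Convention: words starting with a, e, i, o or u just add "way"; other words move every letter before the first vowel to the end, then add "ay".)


Word: "team"
Starts with consonant(s) → move to end, add 'ay'
Consonant cluster: "t"
Pig Latin = "eamtay"


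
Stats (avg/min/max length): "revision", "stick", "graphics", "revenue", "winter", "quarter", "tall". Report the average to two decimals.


Lengths: "revision"=8, "stick"=5, "graphics"=8, "revenue"=7, "winter"=6, "quarter"=7, "tall"=4
Sum = 45, Count = 7
Average = 45/7 = 6.43
= avg=6.43, min=4, max=8


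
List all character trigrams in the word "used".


Word: "used" (length 4)
Number of trigrams = 4 - 3 + 1 = 2
  Position 0: "use"
  Position 1: "sed"
Trigrams = "use", "sed"


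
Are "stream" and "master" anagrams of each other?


Word 1: "stream" → sorted: aemrst
Word 2: "master" → sorted: aemrst
Same letters? aemrst == aemrst
Anagram = Yes


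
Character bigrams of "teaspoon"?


Word: "teaspoon" (length 8)
Number of bigrams = 8 - 2 + 1 = 7
  Position 0: "te"
  Position 1: "ea"
  Position 2: "as"
  Position 3: "sp"
  Position 4: "po"
  Position 5: "oo"
  Position 6: "on"
Bigrams = "te", "ea", "as", "sp", "po", "oo", "on"


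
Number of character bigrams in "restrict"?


Word: "restrict" (length 8)
Number of 2-grams = length - 2 + 1 = 8 - 2 + 1
= 7


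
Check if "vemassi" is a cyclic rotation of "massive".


Word: "massive", Candidate: "vemassi"
Method: check if candidate is substring of word+word
"massivemassive" contains "vemassi"? Yes
Is rotation = Yes


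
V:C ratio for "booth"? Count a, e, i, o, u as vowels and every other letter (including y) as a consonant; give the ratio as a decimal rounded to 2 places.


Word: "booth"
Vowels (a,e,i,o,u): 2
Consonants: 3
Ratio = 2/3
= 0.67


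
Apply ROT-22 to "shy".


Word: "shy"
Shift: 22
Each letter → (letter + shift) mod 26:
  's' (18) + 22 = 14 → 'o'
  'h' (7) + 22 = 3 → 'd'
  'y' (24) + 22 = 20 → 'u'
Result = "odu"


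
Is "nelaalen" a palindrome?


Word: "nelaalen"
Reversed: "nelaalen"
Forward == Backward? nelaalen == nelaalen
Palindrome = Yes


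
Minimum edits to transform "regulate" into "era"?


Word 1: "regulate" (length 8)
Word 2: "era" (length 3)
One optimal edit sequence (insert/delete/substitute each cost 1):
  1. delete 'r'  (+1)
  2. keep 'e'
  3. delete 'g'  (+1)
  4. delete 'u'  (+1)
  5. substitute 'l' -> 'r'  (+1)
  6. keep 'a'
  7. delete 't'  (+1)
  8. delete 'e'  (+1)
Total edit operations: 6
Edit distance = 6


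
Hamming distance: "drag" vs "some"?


Comparing character by character (same length = 4):
  Pos 0: 'd' vs 's' !=
  Pos 1: 'r' vs 'o' !=
  Pos 2: 'a' vs 'm' !=
  Pos 3: 'g' vs 'e' !=
Hamming distance = 4


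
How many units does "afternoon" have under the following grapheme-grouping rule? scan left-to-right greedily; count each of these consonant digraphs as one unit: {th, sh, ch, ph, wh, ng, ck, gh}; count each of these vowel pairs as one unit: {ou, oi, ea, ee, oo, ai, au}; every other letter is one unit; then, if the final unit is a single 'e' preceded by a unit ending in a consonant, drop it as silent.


Word: "afternoon" (9 letters)
Left-to-right scan:
  (1) 'a' (letter)
  (2) 'f' (letter)
  (3) 't' (letter)
  (4) 'e' (letter)
  (5) 'r' (letter)
  (6) 'n' (letter)
  (7) 'oo' (vowel-pair)
  (8) 'n' (letter)
Units from scan: 8
Sound units = 8 units


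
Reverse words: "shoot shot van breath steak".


Original: "shoot shot van breath steak"
Words (1..n): shoot | shot | van | breath | steak
Reversed (n..1): steak | breath | van | shot | shoot
Result = "steak breath van shot shoot"


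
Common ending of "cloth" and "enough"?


Word 1: "cloth"
Word 2: "enough"
Comparing from end:
  Pos -1: 'h' == 'h'
  Pos -2: 't' != 'g' (stop)
LCS = "h" (length 1)


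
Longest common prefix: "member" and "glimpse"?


Word 1: "member"
Word 2: "glimpse"
Comparing from start:
  Pos 0: 'm' != 'g' (stop)
LCP = "" (length 0)


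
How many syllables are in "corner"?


Word: "corner"
Syllable breakdown: cor-ner
Counting: 2 parts
= 2 syllables


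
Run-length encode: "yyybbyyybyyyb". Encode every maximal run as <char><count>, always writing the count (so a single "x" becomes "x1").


String: "yyybbyyybyyyb"
Scanning for consecutive runs:
  'y' x 3
  'b' x 2
  'y' x 3
  'b' x 1
  'y' x 3
  'b' x 1
RLE = "y3b2y3b1y3b1"


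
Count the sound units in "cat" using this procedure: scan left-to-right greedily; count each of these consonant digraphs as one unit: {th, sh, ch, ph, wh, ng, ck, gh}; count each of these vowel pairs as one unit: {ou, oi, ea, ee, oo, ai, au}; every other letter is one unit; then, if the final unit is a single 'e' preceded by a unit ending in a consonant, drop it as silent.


Word: "cat" (3 letters)
Left-to-right scan:
  [1] 'c' (letter)
  [2] 'a' (letter)
  [3] 't' (letter)
Units from scan: 3
Sound units = 3 units


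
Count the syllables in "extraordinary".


Word: "extraordinary"
Syllable breakdown: ex | traor | di | nar | y
Counting: 5 parts
= 5 syllables


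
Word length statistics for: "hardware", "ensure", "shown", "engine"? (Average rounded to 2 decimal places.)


Lengths: "hardware"=8, "ensure"=6, "shown"=5, "engine"=6
Sum = 25, Count = 4
Average = 25/4 = 6.25
= avg=6.25, min=5, max=8


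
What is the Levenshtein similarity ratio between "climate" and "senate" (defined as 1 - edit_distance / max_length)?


Word 1: "climate" (length 7)
Word 2: "senate" (length 6)
One optimal edit sequence:
  1. delete 'c'  (+1)
  2. substitute 'l' -> 's'  (+1)
  3. substitute 'i' -> 'e'  (+1)
  4. substitute 'm' -> 'n'  (+1)
  5. keep 'a'
  6. keep 't'
  7. keep 'e'
Edit distance = 4
Max length = max(7, 6) = 7
Similarity = 1 - 4/7
= 0.4286


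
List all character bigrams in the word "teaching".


Word: "teaching" (length 8)
Number of bigrams = 8 - 2 + 1 = 7
  Position 0: "te"
  Position 1: "ea"
  Position 2: "ac"
  Position 3: "ch"
  Position 4: "hi"
  Position 5: "in"
  Position 6: "ng"
Bigrams = "te", "ea", "ac", "ch", "hi", "in", "ng"


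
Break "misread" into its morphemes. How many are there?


Word: "misread"
Morphemes: mis- | read
Each morpheme carries meaning
= 2 morphemes


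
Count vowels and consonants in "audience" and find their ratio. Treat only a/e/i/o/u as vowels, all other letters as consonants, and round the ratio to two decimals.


Word: "audience"
Vowels (a,e,i,o,u): 5
Consonants: 3
Ratio = 5/3
= 1.67


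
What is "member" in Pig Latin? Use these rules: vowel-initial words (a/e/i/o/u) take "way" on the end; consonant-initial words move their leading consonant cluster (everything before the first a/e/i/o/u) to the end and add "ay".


Word: "member"
Starts with consonant(s) → move to end, add 'ay'
Consonant cluster: "m"
Pig Latin = "embermay"


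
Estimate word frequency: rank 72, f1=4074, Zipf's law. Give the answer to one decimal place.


Zipf's law: f(r) = f(1) / r
f(1) = 4074
f(72) = 4074 / 72
= 56.6 occurrences


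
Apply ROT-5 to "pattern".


Word: "pattern"
Shift: 5
Each letter → (letter + shift) mod 26:
  'p' (15) + 5 = 20 → 'u'
  'a' (0) + 5 = 5 → 'f'
  't' (19) + 5 = 24 → 'y'
  't' (19) + 5 = 24 → 'y'
  'e' (4) + 5 = 9 → 'j'
  'r' (17) + 5 = 22 → 'w'
  'n' (13) + 5 = 18 → 's'
Result = "ufyyjws"


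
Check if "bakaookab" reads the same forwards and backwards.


Word: "bakaookab"
Reversed: "bakooakab"
Forward == Backward? bakaookab != bakooakab
Palindrome = No


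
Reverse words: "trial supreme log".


Original: "trial supreme log"
Words (1..n): trial | supreme | log
Reversed (n..1): log | supreme | trial
Result = "log supreme trial"


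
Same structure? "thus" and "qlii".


Pattern of "thus": [0, 1, 2, 3]
Pattern of "qlii": [0, 1, 2, 2]
Patterns do not match
Same pattern = No


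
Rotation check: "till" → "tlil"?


Word: "till", Candidate: "tlil"
Method: check if candidate is substring of word+word
"tilltill" contains "tlil"? No
Is rotation = No


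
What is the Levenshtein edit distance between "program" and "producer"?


Word 1: "program" (length 7)
Word 2: "producer" (length 8)
One optimal edit sequence (insert/delete/substitute each cost 1):
  1. keep 'p'
  2. keep 'r'
  3. keep 'o'
  4. insert 'd'  (+1)
  5. substitute 'g' -> 'u'  (+1)
  6. substitute 'r' -> 'c'  (+1)
  7. substitute 'a' -> 'e'  (+1)
  8. substitute 'm' -> 'r'  (+1)
Total edit operations: 5
Edit distance = 5


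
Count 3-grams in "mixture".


Word: "mixture" (length 7)
Number of 3-grams = length - 3 + 1 = 7 - 3 + 1
= 5


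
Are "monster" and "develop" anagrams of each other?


Word 1: "monster" → sorted: emnorst
Word 2: "develop" → sorted: deelopv
Same letters? emnorst != deelopv
Anagram = No


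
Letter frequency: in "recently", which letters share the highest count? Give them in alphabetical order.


Word: "recently"
Letter counts:
  'c': 1
  'e': 2
  'l': 1
  'n': 1
  'r': 1
  't': 1
  'y': 1
Maximum count = 2
Most frequent = 'e' (2 times each)


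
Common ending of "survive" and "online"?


Word 1: "survive"
Word 2: "online"
Comparing from end:
  Pos -1: 'e' == 'e'
  Pos -2: 'v' != 'n' (stop)
LCS = "e" (length 1)


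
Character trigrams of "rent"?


Word: "rent" (length 4)
Number of trigrams = 4 - 3 + 1 = 2
  Position 0: "ren"
  Position 1: "ent"
Trigrams = "ren", "ent"


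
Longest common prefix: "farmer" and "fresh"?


Word 1: "farmer"
Word 2: "fresh"
Comparing from start:
  Pos 0: 'f' == 'f'
  Pos 1: 'a' != 'r' (stop)
LCP = "f" (length 1)


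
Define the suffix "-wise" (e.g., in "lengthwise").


Suffix: -wise
Example: lengthwise = length + -wise
Meaning = in the manner of


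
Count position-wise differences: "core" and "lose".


Comparing character by character (same length = 4):
  Pos 0: 'c' vs 'l' !=
  Pos 1: 'o' vs 'o' =
  Pos 2: 'r' vs 's' !=
  Pos 3: 'e' vs 'e' =
Hamming distance = 2


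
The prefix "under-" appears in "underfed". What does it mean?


Prefix: under-
Example: underfed = under- + fed
Meaning = insufficient


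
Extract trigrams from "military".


Word: "military" (length 8)
Number of trigrams = 8 - 3 + 1 = 6
  Position 0: "mil"
  Position 1: "ili"
  Position 2: "lit"
  Position 3: "ita"
  Position 4: "tar"
  Position 5: "ary"
Trigrams = "mil", "ili", "lit", "ita", "tar", "ary"


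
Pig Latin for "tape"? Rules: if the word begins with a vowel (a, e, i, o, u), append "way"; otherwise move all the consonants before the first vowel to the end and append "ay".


Word: "tape"
Starts with consonant(s) → move to end, add 'ay'
Consonant cluster: "t"
Pig Latin = "apetay"


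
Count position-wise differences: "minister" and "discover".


Comparing character by character (same length = 8):
  Pos 0: 'm' vs 'd' !=
  Pos 1: 'i' vs 'i' =
  Pos 2: 'n' vs 's' !=
  Pos 3: 'i' vs 'c' !=
  Pos 4: 's' vs 'o' !=
  Pos 5: 't' vs 'v' !=
  Pos 6: 'e' vs 'e' =
  Pos 7: 'r' vs 'r' =
Hamming distance = 5


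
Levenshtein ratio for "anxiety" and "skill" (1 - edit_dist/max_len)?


Word 1: "anxiety" (length 7)
Word 2: "skill" (length 5)
One optimal edit sequence:
  1. delete 'a'  (+1)
  2. substitute 'n' -> 's'  (+1)
  3. substitute 'x' -> 'k'  (+1)
  4. keep 'i'
  5. delete 'e'  (+1)
  6. substitute 't' -> 'l'  (+1)
  7. substitute 'y' -> 'l'  (+1)
Edit distance = 6
Max length = max(7, 5) = 7
Similarity = 1 - 6/7
= 0.1429


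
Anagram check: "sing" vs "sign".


Word 1: "sing" → sorted: gins
Word 2: "sign" → sorted: gins
Same letters? gins == gins
Anagram = Yes
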